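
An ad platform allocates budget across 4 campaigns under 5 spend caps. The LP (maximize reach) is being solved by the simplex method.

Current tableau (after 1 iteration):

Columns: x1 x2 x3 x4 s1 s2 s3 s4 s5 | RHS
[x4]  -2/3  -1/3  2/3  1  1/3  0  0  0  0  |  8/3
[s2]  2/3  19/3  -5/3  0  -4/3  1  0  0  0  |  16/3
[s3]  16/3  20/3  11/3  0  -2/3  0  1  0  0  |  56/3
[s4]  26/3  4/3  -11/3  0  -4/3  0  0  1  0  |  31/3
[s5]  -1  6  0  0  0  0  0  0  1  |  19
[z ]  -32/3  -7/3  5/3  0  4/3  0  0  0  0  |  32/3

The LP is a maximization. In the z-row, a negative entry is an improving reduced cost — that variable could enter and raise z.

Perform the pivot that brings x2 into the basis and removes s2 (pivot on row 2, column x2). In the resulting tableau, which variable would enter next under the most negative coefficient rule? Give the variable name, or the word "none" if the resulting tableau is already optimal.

Pivot element 19/3. New z-row = old z-row − (-7/3)·(row 2/(19/3)).
Updated z-row coefficients: x1: -198/19, x2: 0, x3: 20/19, x4: 0, s1: 16/19, s2: 7/19, s3: 0, s4: 0, s5: 0.
The most negative is -198/19 in column x1, so x1 would enter next.

x1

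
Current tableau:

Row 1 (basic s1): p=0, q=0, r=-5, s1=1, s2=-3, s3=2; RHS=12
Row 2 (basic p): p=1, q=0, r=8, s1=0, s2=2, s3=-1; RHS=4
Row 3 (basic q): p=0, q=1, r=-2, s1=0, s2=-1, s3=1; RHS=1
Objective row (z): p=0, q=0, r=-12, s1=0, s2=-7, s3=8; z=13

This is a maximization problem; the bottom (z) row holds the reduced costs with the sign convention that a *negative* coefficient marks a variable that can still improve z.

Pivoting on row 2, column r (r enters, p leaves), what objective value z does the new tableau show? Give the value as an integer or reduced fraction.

19

Minimum ratio for r: 4/8 = 1/2.
z changes by −(z-row coeff of r)·ratio = −(-12)·(1/2) = 6.
New z = 13 + 6 = 19.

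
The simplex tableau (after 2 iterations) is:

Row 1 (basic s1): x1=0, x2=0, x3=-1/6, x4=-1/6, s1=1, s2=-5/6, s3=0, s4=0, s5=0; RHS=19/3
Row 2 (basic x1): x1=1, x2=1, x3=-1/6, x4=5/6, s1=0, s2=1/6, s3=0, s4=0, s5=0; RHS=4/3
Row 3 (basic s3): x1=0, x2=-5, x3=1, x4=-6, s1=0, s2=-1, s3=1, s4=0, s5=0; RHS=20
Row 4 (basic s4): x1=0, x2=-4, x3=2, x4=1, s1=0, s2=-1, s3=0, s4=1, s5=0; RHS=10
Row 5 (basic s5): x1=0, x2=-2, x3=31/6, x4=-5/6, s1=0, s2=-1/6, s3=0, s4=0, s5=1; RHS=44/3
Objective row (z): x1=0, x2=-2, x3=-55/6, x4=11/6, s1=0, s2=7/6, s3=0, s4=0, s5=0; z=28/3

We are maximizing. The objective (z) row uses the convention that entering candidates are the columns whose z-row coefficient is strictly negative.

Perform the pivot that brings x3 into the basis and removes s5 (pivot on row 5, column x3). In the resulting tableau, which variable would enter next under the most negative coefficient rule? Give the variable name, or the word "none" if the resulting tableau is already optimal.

x2

Pivot element 31/6. New z-row = old z-row − (-55/6)·(row 5/(31/6)).
Updated z-row coefficients: x1: 0, x2: -172/31, x3: 0, x4: 11/31, s1: 0, s2: 27/31, s3: 0, s4: 0, s5: 55/31.
The most negative is -172/31 in column x2, so x2 would enter next.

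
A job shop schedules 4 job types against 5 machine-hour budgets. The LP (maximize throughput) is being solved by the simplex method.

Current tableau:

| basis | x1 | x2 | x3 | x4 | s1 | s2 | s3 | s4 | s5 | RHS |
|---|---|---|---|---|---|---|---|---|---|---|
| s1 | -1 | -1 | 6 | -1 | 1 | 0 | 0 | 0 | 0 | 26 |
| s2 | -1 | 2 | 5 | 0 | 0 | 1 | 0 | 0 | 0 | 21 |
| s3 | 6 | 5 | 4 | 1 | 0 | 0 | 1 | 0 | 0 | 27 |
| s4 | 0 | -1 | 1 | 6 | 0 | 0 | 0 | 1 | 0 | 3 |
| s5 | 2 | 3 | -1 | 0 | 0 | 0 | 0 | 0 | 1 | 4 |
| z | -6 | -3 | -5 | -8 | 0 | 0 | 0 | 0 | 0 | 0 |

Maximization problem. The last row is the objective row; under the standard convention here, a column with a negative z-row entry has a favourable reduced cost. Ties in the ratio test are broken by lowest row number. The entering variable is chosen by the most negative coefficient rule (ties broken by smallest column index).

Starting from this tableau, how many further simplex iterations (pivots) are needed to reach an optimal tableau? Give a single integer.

pivot: x4 in, s4 out → z = 4
pivot: x1 in, s5 out → z = 16
pivot: x3 in, s3 out → z = 1236/41
No improving column remains; optimal.

3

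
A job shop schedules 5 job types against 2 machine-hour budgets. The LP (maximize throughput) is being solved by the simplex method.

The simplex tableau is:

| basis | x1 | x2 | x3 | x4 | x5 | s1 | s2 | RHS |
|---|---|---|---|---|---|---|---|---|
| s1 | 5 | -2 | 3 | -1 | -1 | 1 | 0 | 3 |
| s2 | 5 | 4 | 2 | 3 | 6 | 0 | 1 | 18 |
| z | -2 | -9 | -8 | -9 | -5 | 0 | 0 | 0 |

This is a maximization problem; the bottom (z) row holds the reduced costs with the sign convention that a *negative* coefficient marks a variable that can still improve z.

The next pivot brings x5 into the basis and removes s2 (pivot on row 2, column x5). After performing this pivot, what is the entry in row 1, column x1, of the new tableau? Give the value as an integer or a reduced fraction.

Pivot element is row 2, column x5: 6.
Normalize row 2: new (row 2, x1) = 5/6 = 5/6.
row 1 ← row 1 − (-1)·(new row 2): 5 − (-1)·(5/6) = 35/6.

35/6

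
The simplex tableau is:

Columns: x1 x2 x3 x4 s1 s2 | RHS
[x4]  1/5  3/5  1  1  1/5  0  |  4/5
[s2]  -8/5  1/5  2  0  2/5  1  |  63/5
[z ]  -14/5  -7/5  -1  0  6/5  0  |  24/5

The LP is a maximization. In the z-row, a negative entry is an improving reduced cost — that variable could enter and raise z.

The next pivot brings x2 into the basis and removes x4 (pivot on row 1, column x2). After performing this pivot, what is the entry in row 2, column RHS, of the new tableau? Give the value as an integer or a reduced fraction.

Pivot element is row 1, column x2: 3/5.
Normalize row 1: new (row 1, RHS) = (4/5)/(3/5) = 4/3.
row 2 ← row 2 − (1/5)·(new row 1): 63/5 − (1/5)·(4/3) = 37/3.

37/3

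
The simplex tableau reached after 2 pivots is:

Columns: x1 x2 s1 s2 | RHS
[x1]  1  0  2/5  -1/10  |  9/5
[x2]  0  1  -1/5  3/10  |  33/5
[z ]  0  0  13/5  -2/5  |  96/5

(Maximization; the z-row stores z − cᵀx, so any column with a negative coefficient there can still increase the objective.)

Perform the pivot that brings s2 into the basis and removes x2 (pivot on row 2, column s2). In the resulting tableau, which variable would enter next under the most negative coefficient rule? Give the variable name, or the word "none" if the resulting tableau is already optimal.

none

Pivot element 3/10. New z-row = old z-row − (-2/5)·(row 2/(3/10)).
Updated z-row coefficients: x1: 0, x2: 4/3, s1: 7/3, s2: 0.
No coefficient is strictly negative; the tableau after this pivot is optimal.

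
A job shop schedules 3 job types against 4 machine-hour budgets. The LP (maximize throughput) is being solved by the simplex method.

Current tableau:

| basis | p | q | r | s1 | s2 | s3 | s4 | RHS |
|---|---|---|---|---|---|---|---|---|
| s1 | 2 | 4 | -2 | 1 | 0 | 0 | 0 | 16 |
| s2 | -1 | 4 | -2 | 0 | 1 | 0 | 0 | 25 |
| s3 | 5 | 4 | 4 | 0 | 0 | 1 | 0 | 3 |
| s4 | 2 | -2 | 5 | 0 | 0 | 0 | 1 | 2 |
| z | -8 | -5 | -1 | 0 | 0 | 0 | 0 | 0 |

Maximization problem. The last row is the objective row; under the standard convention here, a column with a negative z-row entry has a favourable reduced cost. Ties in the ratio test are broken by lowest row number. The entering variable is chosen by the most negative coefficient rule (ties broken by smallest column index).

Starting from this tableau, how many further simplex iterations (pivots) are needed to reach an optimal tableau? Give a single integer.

1

pivot: p in, s3 out → z = 24/5
No improving column remains; optimal.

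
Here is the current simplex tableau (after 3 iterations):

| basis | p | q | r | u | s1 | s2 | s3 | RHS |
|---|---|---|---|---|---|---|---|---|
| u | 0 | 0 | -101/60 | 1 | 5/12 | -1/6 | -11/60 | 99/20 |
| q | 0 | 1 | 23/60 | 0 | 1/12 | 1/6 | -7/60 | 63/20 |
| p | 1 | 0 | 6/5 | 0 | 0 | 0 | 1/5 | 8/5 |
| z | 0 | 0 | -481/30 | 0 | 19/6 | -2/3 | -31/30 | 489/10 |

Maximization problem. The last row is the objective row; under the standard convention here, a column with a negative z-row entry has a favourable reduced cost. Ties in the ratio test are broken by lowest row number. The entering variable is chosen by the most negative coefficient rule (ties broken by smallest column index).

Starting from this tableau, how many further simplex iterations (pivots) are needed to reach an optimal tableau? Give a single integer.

pivot: r in, p out → z = 1265/18
pivot: s2 in, q out → z = 485/6
No improving column remains; optimal.

2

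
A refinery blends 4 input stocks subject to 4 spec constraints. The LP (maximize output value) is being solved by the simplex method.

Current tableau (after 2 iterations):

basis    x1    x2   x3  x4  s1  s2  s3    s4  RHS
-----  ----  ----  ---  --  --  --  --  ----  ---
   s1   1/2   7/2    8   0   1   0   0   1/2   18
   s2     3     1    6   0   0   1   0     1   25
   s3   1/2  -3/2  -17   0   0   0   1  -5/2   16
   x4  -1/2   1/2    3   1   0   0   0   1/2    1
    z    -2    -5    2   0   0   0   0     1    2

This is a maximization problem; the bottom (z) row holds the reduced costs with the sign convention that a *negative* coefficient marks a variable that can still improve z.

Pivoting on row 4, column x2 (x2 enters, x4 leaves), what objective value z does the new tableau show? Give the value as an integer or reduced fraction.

12

Minimum ratio for x2: 1/(1/2) = 2.
z changes by −(z-row coeff of x2)·ratio = −(-5)·2 = 10.
New z = 2 + 10 = 12.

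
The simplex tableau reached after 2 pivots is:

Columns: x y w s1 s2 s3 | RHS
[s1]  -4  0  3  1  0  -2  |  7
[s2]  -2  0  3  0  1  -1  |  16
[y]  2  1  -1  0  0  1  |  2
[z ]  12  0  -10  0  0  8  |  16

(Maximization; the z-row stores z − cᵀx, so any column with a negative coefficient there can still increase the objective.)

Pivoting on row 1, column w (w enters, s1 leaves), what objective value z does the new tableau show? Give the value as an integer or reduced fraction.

Minimum ratio for w: 7/3 = 7/3.
z changes by −(z-row coeff of w)·ratio = −(-10)·(7/3) = 70/3.
New z = 16 + (70/3) = 118/3.

118/3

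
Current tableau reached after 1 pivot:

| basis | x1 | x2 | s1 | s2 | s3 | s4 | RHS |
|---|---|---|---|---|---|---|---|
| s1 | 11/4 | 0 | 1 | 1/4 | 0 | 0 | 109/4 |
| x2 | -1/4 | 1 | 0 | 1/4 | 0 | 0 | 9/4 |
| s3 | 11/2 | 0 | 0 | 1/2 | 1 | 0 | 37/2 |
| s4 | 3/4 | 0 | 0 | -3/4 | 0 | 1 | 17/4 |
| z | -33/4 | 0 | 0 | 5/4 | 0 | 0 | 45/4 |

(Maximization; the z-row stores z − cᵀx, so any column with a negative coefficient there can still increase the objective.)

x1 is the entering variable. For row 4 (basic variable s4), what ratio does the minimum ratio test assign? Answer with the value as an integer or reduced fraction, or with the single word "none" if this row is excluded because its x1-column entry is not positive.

17/3

Ratio = RHS / (x1 entry) = (17/4) / (3/4) = 17/3.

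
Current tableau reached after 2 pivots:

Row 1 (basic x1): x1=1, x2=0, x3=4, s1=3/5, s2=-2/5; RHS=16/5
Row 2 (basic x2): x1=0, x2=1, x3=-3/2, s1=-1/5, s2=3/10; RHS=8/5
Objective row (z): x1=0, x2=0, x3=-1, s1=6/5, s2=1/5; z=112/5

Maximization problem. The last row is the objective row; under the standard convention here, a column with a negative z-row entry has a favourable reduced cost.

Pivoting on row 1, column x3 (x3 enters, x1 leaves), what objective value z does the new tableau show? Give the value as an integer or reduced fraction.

116/5

Minimum ratio for x3: (16/5)/4 = 4/5.
z changes by −(z-row coeff of x3)·ratio = −(-1)·(4/5) = 4/5.
New z = 112/5 + (4/5) = 116/5.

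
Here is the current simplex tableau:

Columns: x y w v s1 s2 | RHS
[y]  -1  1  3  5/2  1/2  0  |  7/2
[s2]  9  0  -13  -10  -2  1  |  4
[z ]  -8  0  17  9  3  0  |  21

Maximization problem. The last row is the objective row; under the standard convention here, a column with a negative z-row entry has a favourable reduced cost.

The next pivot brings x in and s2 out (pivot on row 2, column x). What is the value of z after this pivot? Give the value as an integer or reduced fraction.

Minimum ratio for x: 4/9 = 4/9.
z changes by −(z-row coeff of x)·ratio = −(-8)·(4/9) = 32/9.
New z = 21 + (32/9) = 221/9.

221/9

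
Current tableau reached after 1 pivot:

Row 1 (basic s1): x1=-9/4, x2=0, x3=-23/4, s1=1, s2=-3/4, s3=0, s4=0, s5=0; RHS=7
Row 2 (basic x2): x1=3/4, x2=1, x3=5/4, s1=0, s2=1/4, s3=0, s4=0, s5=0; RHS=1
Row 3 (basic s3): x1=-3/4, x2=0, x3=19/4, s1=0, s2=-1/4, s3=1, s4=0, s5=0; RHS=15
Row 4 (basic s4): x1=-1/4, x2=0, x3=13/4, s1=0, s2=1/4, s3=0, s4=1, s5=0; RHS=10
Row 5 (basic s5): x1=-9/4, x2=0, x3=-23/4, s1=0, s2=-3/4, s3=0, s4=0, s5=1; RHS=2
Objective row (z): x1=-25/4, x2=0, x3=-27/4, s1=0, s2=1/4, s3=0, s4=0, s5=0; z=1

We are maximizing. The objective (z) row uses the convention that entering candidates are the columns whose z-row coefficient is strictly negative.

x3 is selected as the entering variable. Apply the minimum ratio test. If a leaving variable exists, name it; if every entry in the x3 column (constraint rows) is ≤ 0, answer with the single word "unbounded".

Ratios: row 1 (s1): entry -23/4 ≤ 0, skip; row 2 (x2): 1/(5/4) = 4/5; row 3 (s3): 15/(19/4) = 60/19; row 4 (s4): 10/(13/4) = 40/13; row 5 (s5): entry -23/4 ≤ 0, skip.
Minimum ratio is in the x2 row, so x2 leaves.

x2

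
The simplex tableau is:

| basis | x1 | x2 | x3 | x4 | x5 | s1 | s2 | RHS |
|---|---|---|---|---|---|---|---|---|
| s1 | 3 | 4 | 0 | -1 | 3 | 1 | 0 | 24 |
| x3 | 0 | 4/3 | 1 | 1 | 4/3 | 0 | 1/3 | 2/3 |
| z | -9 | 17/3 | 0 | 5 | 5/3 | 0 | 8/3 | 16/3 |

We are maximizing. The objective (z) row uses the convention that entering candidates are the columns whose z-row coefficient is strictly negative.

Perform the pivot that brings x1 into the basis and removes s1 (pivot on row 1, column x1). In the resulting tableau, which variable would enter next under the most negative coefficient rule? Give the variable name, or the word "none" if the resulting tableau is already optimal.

none

Pivot element 3. New z-row = old z-row − (-9)·(row 1/3).
Updated z-row coefficients: x1: 0, x2: 53/3, x3: 0, x4: 2, x5: 32/3, s1: 3, s2: 8/3.
No coefficient is strictly negative; the tableau after this pivot is optimal.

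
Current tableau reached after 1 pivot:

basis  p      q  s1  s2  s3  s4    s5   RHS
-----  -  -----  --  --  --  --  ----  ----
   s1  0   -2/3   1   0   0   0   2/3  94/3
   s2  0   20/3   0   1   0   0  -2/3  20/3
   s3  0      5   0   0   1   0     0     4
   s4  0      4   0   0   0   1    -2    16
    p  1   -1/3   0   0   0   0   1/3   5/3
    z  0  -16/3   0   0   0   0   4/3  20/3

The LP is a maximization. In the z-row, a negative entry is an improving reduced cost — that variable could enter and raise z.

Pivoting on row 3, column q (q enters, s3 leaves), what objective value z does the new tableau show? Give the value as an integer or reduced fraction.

164/15

Minimum ratio for q: 4/5 = 4/5.
z changes by −(z-row coeff of q)·ratio = −(-16/3)·(4/5) = 64/15.
New z = 20/3 + (64/15) = 164/15.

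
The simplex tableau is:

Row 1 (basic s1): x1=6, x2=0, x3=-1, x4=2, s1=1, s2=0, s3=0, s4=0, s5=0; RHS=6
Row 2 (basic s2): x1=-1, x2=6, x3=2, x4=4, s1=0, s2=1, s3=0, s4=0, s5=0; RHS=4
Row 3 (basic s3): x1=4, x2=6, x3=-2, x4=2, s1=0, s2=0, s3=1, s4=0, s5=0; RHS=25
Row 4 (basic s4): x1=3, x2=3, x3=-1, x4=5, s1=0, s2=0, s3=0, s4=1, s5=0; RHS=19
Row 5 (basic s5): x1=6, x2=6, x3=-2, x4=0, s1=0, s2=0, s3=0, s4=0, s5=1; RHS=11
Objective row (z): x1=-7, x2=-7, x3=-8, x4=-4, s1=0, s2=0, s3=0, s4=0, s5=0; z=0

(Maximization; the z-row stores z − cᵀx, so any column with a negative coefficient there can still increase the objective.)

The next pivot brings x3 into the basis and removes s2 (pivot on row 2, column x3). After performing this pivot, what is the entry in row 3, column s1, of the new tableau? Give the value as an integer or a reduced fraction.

0

Pivot element is row 2, column x3: 2.
Normalize row 2: new (row 2, s1) = 0/2 = 0.
row 3 ← row 3 − (-2)·(new row 2): 0 − (-2)·0 = 0.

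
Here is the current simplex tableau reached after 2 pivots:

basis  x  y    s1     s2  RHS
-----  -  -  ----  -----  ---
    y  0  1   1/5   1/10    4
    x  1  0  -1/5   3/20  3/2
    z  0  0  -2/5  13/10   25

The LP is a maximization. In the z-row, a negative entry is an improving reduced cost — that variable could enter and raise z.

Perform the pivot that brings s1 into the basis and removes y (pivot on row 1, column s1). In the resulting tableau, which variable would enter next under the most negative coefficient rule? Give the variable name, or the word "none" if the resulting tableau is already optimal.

none

Pivot element 1/5. New z-row = old z-row − (-2/5)·(row 1/(1/5)).
Updated z-row coefficients: x: 0, y: 2, s1: 0, s2: 3/2.
No coefficient is strictly negative; the tableau after this pivot is optimal.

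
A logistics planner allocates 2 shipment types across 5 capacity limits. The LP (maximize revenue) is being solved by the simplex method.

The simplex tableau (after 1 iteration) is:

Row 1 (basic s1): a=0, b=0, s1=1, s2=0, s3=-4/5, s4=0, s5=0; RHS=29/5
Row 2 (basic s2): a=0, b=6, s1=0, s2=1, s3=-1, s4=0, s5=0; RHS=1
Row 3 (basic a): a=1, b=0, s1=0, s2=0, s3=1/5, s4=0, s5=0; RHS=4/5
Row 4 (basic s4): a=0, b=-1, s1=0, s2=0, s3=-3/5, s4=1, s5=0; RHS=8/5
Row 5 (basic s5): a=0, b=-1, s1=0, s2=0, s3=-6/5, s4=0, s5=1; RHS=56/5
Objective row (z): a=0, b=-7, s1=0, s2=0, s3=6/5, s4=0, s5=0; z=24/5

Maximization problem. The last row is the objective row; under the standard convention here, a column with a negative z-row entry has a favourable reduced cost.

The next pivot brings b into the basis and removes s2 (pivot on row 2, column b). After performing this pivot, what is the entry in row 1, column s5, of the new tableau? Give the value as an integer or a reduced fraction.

0

Pivot element is row 2, column b: 6.
Normalize row 2: new (row 2, s5) = 0/6 = 0.
row 1 ← row 1 − 0·(new row 2): 0 − 0·0 = 0.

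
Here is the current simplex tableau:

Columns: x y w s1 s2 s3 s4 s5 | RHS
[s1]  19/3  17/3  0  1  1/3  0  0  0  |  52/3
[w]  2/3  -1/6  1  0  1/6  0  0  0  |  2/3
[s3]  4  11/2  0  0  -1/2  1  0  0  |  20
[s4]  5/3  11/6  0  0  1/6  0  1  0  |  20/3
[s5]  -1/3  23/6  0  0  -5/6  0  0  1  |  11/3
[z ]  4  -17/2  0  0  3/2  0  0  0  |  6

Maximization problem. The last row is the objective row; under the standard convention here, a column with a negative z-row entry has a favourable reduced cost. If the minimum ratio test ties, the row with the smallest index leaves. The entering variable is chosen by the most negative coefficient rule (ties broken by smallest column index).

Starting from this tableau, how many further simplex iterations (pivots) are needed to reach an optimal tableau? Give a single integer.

pivot: y in, s5 out → z = 325/23
pivot: s2 in, w out → z = 49/3
No improving column remains; optimal.

2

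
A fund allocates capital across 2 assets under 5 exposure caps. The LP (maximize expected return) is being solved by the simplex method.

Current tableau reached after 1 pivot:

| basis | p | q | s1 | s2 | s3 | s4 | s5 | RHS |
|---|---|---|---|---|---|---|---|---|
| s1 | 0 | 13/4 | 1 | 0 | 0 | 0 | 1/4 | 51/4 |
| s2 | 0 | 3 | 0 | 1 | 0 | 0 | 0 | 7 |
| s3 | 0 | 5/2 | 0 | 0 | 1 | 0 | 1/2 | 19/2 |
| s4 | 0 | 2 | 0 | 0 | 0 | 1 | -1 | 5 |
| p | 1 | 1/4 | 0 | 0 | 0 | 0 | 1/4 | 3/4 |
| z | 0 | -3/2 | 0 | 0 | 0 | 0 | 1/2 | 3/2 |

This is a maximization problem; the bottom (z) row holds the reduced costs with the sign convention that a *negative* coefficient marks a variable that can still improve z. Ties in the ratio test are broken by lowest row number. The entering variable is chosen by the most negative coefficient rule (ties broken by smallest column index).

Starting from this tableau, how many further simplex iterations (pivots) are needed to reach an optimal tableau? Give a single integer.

1

pivot: q in, s2 out → z = 5
No improving column remains; optimal.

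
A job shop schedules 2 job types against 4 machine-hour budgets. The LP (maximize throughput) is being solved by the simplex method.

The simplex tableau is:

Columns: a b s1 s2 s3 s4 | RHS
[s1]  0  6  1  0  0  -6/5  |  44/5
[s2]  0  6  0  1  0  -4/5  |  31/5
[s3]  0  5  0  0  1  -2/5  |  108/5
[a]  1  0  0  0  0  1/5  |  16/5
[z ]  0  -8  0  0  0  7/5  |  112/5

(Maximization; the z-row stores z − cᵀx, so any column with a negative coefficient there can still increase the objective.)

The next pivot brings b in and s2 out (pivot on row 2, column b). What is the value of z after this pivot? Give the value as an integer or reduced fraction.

92/3

Minimum ratio for b: (31/5)/6 = 31/30.
z changes by −(z-row coeff of b)·ratio = −(-8)·(31/30) = 124/15.
New z = 112/5 + (124/15) = 92/3.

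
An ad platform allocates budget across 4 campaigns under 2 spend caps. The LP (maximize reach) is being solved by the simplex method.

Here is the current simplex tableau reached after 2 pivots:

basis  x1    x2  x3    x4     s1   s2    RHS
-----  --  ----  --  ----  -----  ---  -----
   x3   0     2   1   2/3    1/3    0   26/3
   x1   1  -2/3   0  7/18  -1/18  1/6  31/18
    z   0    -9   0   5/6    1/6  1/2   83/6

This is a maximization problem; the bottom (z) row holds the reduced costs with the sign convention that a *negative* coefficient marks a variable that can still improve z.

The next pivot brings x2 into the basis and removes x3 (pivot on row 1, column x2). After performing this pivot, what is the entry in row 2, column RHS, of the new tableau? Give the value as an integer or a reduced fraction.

Pivot element is row 1, column x2: 2.
Normalize row 1: new (row 1, RHS) = (26/3)/2 = 13/3.
row 2 ← row 2 − (-2/3)·(new row 1): 31/18 − (-2/3)·(13/3) = 83/18.

83/18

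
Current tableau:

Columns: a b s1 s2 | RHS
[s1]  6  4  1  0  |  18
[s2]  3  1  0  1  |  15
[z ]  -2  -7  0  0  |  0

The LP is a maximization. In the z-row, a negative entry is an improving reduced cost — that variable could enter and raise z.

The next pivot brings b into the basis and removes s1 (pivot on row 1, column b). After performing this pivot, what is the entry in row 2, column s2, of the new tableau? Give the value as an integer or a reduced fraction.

Pivot element is row 1, column b: 4.
Normalize row 1: new (row 1, s2) = 0/4 = 0.
row 2 ← row 2 − 1·(new row 1): 1 − 1·0 = 1.

1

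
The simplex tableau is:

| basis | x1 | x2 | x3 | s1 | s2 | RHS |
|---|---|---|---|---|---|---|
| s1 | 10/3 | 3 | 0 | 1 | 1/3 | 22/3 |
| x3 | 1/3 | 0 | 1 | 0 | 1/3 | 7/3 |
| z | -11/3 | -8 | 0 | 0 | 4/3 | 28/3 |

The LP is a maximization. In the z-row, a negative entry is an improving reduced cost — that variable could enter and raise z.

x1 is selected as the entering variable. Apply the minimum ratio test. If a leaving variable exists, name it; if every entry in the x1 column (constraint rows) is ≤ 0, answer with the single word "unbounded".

s1

Ratios: row 1 (s1): (22/3)/(10/3) = 11/5; row 2 (x3): (7/3)/(1/3) = 7.
Minimum ratio is in the s1 row, so s1 leaves.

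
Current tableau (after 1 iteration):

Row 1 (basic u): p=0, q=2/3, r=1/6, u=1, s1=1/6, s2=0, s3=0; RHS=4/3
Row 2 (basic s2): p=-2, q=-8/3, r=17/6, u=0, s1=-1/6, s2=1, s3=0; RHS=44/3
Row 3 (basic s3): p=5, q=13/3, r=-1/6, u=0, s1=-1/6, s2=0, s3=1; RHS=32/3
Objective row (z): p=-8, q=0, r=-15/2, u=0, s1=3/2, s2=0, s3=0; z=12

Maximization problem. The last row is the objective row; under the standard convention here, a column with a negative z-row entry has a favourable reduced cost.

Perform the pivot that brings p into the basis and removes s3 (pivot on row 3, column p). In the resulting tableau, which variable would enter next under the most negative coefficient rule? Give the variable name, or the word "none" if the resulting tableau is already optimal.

r

Pivot element 5. New z-row = old z-row − (-8)·(row 3/5).
Updated z-row coefficients: p: 0, q: 104/15, r: -233/30, u: 0, s1: 37/30, s2: 0, s3: 8/5.
The most negative is -233/30 in column r, so r would enter next.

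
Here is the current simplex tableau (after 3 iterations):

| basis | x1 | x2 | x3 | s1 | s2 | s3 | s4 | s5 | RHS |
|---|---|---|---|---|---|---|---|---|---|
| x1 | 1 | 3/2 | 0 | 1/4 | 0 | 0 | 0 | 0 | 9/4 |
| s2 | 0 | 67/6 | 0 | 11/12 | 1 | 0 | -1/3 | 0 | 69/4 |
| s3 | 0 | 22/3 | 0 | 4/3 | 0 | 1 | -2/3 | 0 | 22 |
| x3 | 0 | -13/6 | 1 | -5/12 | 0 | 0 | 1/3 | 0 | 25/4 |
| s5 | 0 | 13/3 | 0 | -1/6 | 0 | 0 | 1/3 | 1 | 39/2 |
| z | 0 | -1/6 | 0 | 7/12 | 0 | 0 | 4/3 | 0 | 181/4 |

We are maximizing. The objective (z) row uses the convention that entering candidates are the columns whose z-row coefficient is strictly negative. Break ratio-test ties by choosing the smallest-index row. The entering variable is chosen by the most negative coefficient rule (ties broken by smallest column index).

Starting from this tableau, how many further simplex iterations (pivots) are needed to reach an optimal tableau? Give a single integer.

1

pivot: x2 in, x1 out → z = 91/2
No improving column remains; optimal.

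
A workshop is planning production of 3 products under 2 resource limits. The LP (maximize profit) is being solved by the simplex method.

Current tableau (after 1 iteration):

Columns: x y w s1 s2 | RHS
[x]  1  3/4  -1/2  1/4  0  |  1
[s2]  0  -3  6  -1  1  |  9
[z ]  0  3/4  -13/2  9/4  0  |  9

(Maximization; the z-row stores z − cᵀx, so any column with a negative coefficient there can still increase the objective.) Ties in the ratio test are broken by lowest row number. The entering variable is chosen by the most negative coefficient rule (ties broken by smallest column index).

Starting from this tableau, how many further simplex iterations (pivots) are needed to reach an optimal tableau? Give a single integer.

pivot: w in, s2 out → z = 75/4
pivot: y in, x out → z = 55/2
No improving column remains; optimal.

2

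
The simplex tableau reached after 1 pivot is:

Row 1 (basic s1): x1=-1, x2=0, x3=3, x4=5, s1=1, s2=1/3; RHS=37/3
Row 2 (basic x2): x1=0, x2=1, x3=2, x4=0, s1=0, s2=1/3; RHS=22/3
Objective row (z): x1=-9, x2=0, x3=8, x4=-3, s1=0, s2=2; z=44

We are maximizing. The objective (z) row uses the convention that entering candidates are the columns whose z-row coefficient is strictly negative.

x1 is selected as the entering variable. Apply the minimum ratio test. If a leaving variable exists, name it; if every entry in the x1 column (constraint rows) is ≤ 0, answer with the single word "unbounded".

unbounded

x1-column entries: row 1: -1, row 2: 0. All ≤ 0, so x1 can increase without bound; the LP is unbounded in this direction.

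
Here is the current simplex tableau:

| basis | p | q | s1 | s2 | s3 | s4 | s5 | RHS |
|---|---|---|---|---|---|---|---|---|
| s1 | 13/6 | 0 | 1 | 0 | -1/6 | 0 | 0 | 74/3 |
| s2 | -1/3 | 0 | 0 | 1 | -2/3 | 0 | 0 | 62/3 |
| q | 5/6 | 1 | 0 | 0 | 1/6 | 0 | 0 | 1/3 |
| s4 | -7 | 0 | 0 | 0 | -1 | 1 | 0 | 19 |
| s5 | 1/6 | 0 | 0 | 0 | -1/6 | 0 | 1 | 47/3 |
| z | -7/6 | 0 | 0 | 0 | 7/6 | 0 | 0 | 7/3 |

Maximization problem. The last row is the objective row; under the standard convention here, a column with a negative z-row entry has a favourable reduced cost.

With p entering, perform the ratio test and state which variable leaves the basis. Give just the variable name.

Ratios: row 1 (s1): (74/3)/(13/6) = 148/13; row 2 (s2): entry -1/3 ≤ 0, skip; row 3 (q): (1/3)/(5/6) = 2/5; row 4 (s4): entry -7 ≤ 0, skip; row 5 (s5): (47/3)/(1/6) = 94.
Minimum ratio 2/5 is in the q row, so q leaves.

q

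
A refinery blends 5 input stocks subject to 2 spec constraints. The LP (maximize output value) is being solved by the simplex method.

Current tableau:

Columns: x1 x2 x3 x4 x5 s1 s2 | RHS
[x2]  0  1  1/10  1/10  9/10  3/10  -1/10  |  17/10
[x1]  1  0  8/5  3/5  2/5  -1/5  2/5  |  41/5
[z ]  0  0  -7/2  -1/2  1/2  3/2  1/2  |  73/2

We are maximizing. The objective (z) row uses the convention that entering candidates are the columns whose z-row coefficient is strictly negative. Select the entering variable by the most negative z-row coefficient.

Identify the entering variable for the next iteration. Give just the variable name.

Objective-row coefficients: x1: 0, x2: 0, x3: -7/2, x4: -1/2, x5: 1/2, s1: 3/2, s2: 1/2.
The most negative is -7/2 in column x3, so x3 enters.

x3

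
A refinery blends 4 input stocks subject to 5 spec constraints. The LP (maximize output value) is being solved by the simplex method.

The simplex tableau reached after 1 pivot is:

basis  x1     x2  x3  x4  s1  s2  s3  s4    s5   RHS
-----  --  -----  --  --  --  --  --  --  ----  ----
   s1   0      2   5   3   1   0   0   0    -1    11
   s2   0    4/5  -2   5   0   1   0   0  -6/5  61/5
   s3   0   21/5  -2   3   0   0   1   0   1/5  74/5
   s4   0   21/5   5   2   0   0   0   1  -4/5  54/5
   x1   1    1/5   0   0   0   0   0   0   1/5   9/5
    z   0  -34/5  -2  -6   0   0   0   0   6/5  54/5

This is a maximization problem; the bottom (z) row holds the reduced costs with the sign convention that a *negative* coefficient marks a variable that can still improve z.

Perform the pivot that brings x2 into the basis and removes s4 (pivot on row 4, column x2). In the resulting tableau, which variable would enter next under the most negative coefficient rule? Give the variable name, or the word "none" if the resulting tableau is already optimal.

Pivot element 21/5. New z-row = old z-row − (-34/5)·(row 4/(21/5)).
Updated z-row coefficients: x1: 0, x2: 0, x3: 128/21, x4: -58/21, s1: 0, s2: 0, s3: 0, s4: 34/21, s5: -2/21.
The most negative is -58/21 in column x4, so x4 would enter next.

x4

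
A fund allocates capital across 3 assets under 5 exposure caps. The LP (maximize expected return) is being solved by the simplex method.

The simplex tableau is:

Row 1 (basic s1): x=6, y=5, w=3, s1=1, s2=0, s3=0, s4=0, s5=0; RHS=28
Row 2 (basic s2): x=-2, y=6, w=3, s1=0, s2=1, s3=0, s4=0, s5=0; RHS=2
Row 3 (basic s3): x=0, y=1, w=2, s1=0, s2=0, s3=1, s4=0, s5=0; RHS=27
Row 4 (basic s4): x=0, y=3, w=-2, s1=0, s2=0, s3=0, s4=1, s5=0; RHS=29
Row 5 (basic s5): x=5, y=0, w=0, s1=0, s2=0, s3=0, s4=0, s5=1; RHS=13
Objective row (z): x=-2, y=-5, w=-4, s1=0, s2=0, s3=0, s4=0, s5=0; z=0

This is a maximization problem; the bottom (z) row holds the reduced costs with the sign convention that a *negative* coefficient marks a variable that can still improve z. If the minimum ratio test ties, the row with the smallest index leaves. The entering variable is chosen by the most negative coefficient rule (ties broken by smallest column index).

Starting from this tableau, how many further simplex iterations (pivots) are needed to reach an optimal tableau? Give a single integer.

3

pivot: y in, s2 out → z = 5/3
pivot: x in, s5 out → z = 56/5
pivot: w in, y out → z = 74/5
No improving column remains; optimal.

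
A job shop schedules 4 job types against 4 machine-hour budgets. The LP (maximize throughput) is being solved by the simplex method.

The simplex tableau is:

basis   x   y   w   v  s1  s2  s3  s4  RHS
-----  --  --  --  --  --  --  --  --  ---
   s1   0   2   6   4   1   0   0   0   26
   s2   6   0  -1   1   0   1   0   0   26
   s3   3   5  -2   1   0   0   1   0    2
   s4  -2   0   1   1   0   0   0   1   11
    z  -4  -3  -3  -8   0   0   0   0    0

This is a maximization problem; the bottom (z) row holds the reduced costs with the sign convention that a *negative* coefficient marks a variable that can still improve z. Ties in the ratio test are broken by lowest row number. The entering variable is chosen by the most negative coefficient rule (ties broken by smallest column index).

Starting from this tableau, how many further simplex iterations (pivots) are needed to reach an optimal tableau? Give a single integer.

pivot: v in, s3 out → z = 16
pivot: w in, s1 out → z = 283/7
No improving column remains; optimal.

2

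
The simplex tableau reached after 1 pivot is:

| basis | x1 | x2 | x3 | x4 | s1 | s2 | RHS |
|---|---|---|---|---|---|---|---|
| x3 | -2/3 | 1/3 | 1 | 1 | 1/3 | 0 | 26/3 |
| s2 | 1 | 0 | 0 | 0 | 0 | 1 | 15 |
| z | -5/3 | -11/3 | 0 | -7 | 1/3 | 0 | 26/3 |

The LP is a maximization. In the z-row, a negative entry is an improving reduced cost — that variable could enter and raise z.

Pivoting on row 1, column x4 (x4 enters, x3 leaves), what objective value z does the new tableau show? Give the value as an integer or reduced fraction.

Minimum ratio for x4: (26/3)/1 = 26/3.
z changes by −(z-row coeff of x4)·ratio = −(-7)·(26/3) = 182/3.
New z = 26/3 + (182/3) = 208/3.

208/3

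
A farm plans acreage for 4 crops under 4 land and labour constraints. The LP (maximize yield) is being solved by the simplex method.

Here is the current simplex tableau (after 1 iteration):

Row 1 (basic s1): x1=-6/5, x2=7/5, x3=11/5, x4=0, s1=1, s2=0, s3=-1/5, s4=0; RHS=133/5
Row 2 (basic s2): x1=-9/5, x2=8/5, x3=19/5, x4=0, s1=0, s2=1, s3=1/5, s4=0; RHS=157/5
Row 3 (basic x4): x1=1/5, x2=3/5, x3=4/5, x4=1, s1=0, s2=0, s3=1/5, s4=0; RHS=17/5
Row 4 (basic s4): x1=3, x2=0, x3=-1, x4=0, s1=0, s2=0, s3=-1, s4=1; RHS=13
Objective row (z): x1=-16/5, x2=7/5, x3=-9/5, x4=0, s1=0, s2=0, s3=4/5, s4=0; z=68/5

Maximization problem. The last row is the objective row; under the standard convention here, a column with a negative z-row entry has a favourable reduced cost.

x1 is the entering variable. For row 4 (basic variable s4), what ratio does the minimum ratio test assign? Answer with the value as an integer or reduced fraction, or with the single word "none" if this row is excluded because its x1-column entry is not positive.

13/3

Ratio = RHS / (x1 entry) = 13 / 3 = 13/3.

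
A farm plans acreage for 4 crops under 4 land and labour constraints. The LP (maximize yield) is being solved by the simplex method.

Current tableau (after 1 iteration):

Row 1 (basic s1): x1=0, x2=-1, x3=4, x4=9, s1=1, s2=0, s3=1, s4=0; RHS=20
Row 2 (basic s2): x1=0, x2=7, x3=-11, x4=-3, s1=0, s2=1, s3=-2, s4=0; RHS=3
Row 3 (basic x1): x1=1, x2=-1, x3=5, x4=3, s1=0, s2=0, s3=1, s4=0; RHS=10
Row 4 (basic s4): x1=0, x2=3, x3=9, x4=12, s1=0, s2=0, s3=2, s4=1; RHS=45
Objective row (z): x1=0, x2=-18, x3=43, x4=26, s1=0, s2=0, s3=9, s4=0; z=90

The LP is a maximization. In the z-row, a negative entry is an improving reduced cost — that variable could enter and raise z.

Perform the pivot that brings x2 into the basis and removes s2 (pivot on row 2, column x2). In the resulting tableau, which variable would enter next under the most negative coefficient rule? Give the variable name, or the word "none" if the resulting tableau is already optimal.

none

Pivot element 7. New z-row = old z-row − (-18)·(row 2/7).
Updated z-row coefficients: x1: 0, x2: 0, x3: 103/7, x4: 128/7, s1: 0, s2: 18/7, s3: 27/7, s4: 0.
No coefficient is strictly negative; the tableau after this pivot is optimal.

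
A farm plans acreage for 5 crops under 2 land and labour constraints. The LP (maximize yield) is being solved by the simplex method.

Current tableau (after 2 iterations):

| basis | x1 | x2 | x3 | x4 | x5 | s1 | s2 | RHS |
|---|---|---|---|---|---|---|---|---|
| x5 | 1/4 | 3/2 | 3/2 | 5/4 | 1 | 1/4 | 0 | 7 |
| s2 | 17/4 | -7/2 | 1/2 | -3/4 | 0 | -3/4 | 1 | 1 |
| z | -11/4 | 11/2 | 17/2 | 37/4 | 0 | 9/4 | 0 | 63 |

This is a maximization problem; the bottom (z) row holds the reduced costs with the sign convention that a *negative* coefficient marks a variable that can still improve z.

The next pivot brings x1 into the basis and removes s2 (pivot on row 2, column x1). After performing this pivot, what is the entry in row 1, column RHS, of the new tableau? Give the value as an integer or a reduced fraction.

Pivot element is row 2, column x1: 17/4.
Normalize row 2: new (row 2, RHS) = 1/(17/4) = 4/17.
row 1 ← row 1 − (1/4)·(new row 2): 7 − (1/4)·(4/17) = 118/17.

118/17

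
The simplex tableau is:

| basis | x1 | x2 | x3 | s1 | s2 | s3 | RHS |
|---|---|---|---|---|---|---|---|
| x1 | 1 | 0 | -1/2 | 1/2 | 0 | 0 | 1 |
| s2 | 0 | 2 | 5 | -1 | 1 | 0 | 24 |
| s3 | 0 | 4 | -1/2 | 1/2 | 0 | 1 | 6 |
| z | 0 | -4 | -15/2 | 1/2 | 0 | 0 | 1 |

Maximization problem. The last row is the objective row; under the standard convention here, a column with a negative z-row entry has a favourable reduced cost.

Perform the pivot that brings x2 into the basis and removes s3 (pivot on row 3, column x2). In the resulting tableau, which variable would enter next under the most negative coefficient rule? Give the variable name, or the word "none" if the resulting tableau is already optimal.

Pivot element 4. New z-row = old z-row − (-4)·(row 3/4).
Updated z-row coefficients: x1: 0, x2: 0, x3: -8, s1: 1, s2: 0, s3: 1.
The most negative is -8 in column x3, so x3 would enter next.

x3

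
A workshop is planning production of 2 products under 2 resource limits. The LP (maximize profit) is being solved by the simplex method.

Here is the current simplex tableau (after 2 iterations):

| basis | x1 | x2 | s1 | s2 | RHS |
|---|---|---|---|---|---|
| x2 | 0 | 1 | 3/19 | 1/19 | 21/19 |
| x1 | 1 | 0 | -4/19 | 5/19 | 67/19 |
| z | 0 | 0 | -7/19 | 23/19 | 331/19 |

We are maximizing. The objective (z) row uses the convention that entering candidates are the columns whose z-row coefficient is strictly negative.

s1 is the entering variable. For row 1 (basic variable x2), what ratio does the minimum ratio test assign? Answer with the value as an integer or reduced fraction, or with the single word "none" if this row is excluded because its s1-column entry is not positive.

7

Ratio = RHS / (s1 entry) = (21/19) / (3/19) = 7.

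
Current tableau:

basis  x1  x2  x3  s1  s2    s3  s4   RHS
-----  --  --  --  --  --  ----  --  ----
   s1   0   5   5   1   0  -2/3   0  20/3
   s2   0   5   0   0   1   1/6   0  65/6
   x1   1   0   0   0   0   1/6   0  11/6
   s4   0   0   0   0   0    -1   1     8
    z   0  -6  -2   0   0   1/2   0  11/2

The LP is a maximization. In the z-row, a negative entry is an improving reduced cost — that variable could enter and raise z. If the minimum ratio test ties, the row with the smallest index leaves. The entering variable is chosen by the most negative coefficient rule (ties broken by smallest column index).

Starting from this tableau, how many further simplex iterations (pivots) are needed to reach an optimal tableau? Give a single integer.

2

pivot: x2 in, s1 out → z = 27/2
pivot: s3 in, s2 out → z = 15
No improving column remains; optimal.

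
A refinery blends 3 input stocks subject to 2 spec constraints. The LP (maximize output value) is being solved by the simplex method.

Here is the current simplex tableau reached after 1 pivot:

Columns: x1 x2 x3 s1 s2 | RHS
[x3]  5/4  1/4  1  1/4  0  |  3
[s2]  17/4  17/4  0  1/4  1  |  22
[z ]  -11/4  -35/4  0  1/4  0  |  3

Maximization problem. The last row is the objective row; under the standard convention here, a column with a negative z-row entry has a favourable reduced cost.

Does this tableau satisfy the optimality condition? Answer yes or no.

no

Column x1 has objective-row coefficient -11/4, which is negative; an improving pivot exists, so not yet optimal.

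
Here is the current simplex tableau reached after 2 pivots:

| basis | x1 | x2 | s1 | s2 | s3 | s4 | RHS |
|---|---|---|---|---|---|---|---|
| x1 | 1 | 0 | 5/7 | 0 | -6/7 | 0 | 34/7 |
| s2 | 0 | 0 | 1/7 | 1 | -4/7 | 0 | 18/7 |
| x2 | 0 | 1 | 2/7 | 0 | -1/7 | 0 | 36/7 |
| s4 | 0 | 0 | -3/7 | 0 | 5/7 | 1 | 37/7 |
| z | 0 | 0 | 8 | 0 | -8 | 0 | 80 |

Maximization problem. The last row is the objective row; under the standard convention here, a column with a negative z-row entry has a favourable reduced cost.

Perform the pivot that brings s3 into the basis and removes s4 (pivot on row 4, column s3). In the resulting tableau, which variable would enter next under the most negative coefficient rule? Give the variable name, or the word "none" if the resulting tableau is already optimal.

none

Pivot element 5/7. New z-row = old z-row − (-8)·(row 4/(5/7)).
Updated z-row coefficients: x1: 0, x2: 0, s1: 16/5, s2: 0, s3: 0, s4: 56/5.
No coefficient is strictly negative; the tableau after this pivot is optimal.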